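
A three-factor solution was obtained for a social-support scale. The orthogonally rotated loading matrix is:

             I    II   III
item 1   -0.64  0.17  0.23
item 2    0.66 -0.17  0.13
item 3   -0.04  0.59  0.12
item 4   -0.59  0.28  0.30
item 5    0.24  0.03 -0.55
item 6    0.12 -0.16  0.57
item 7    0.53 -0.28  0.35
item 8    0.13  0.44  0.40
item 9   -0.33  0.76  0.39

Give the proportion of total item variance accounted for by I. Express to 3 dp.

SS loadings for I = (-0.64)² + 0.66² + (-0.04)² + (-0.59)² + 0.24² + 0.12² + 0.53² + 0.13² + (-0.33)² = 1.6736
Proportion of variance = 1.6736 / 9 = 0.1860.

0.186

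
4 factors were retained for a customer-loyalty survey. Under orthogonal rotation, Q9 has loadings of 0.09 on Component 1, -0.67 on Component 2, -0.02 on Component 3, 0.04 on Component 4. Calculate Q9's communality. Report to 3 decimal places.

h² = 0.09² + (-0.67)² + (-0.02)² + 0.04² = 0.0081 + 0.4489 + 0.0004 + 0.0016 = 0.4590

0.459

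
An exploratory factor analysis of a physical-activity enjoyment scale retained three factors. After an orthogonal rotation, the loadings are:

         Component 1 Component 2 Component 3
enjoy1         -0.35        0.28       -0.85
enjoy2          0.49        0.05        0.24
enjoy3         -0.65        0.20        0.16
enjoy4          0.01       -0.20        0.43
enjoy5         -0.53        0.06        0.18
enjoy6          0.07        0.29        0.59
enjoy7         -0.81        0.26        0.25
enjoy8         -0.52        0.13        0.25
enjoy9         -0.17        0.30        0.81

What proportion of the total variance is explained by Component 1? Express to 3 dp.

0.225

SS loadings for Component 1 = (-0.35)² + 0.49² + (-0.65)² + 0.01² + (-0.53)² + 0.07² + (-0.81)² + (-0.52)² + (-0.17)² = 2.0264
Proportion of variance = 2.0264 / 9 = 0.2252.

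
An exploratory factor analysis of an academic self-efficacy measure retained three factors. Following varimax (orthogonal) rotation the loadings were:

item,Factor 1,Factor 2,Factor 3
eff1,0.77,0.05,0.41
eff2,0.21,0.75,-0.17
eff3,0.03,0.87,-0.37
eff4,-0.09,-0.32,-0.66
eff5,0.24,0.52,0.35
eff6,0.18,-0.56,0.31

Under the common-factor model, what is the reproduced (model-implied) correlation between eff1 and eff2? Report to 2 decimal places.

0.13

r̂ = Σ λ_i·λ_j across factors = (0.77)(0.21) + (0.05)(0.75) + (0.41)(-0.17)
  = +0.1617 +0.0375 -0.0697 = 0.1295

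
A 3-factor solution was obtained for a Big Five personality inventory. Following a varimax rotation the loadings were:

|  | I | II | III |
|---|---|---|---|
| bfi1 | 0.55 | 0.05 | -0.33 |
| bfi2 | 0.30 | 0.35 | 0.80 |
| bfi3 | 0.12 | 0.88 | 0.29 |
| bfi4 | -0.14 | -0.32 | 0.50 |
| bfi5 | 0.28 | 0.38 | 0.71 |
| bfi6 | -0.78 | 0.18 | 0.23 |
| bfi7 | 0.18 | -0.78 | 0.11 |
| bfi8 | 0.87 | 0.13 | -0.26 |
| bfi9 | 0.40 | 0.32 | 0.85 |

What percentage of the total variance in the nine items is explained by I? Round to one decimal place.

22.9%

SS loadings for I = 0.55² + 0.30² + 0.12² + (-0.14)² + 0.28² + (-0.78)² + 0.18² + 0.87² + 0.40² = 2.0626
With 9 standardized items, total variance = 9. Proportion = 2.0626/9 = 0.2292 → 22.92%.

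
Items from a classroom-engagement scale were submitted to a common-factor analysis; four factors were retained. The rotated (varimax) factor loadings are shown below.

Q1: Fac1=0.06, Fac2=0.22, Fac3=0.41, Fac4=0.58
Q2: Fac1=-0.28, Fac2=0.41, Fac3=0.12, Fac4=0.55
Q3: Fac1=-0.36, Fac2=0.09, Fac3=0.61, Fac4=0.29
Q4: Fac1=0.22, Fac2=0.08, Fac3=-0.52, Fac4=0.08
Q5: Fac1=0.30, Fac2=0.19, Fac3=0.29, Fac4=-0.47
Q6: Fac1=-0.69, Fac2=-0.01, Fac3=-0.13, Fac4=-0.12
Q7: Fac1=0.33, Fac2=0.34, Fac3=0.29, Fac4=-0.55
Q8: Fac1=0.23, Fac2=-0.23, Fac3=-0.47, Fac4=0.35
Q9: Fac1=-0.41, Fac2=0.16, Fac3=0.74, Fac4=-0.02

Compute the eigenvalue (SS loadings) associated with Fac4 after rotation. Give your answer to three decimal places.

1.390

SS loadings for Fac4 = 0.58² + 0.55² + 0.29² + 0.08² + (-0.47)² + (-0.12)² + (-0.55)² + 0.35² + (-0.02)² = 0.3364 + 0.3025 + 0.0841 + 0.0064 + 0.2209 + 0.0144 + 0.3025 + 0.1225 + 0.0004 = 1.3901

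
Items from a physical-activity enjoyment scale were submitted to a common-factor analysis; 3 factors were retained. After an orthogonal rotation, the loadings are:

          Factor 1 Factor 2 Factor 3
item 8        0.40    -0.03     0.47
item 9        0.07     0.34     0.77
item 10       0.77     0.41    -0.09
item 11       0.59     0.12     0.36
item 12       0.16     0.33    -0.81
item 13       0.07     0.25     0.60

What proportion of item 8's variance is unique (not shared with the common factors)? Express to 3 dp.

h² = 0.40² + (-0.03)² + 0.47² = 0.1600 + 0.0009 + 0.2209 = 0.3818
Uniqueness u² = 1 − h² = 1 − 0.3818 = 0.6182

0.618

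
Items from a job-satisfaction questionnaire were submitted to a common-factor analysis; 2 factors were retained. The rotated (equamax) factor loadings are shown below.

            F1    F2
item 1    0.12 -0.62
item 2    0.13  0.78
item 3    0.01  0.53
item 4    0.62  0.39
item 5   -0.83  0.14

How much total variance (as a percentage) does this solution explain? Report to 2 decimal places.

SS loadings by factor: 1.1047, 1.4454; total = 2.5501.
Total variance with 5 standardized items is 5, so the solution explains 2.5501/5 = 0.5100 = 51.00%.

51.00%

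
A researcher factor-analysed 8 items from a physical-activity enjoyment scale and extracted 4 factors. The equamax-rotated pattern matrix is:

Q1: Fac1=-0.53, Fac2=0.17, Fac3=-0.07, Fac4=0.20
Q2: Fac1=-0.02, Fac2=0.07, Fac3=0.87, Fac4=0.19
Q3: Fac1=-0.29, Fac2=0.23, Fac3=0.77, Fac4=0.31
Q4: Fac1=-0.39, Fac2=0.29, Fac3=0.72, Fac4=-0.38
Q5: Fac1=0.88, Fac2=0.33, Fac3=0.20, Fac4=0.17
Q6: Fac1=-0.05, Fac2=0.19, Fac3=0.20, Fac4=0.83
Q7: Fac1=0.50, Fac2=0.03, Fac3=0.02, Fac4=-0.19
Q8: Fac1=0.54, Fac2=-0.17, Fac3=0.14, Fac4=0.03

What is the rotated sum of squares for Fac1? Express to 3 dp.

1.836

SS loadings for Fac1 = (-0.53)² + (-0.02)² + (-0.29)² + (-0.39)² + 0.88² + (-0.05)² + 0.50² + 0.54² = 0.2809 + 0.0004 + 0.0841 + 0.1521 + 0.7744 + 0.0025 + 0.2500 + 0.2916 = 1.8360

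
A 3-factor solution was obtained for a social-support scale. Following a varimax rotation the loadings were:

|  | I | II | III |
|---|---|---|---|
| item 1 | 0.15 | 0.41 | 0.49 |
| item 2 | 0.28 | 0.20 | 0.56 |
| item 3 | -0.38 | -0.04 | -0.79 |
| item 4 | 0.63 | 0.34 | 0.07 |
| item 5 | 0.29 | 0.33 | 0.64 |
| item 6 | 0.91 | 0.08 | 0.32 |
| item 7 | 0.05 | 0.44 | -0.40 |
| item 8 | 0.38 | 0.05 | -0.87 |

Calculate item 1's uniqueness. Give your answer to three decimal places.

h² = 0.15² + 0.41² + 0.49² = 0.0225 + 0.1681 + 0.2401 = 0.4307
Uniqueness u² = 1 − h² = 1 − 0.4307 = 0.5693

0.569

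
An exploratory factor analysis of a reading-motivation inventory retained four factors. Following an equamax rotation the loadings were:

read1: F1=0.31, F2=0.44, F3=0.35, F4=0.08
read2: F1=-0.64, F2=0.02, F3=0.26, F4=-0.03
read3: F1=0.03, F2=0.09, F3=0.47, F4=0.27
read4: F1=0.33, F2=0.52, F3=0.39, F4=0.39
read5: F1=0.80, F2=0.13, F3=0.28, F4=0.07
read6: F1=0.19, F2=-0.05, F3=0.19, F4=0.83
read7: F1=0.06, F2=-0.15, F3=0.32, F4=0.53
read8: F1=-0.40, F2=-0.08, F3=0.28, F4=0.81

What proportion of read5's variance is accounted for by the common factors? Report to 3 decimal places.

h² = 0.80² + 0.13² + 0.28² + 0.07² = 0.6400 + 0.0169 + 0.0784 + 0.0049 = 0.7402

0.740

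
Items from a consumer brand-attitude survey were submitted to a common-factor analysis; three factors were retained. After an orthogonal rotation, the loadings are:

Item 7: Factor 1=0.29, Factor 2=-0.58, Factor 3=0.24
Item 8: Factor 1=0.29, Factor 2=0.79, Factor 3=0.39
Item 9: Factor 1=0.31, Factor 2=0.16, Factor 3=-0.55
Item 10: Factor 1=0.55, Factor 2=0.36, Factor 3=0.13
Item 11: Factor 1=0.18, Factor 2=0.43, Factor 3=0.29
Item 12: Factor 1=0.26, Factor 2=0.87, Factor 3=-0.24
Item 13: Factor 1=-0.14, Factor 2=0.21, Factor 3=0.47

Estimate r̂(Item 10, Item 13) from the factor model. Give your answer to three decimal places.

0.060

r̂ = Σ λ_i·λ_j across factors = (0.55)(-0.14) + (0.36)(0.21) + (0.13)(0.47)
  = -0.0770 +0.0756 +0.0611 = 0.0597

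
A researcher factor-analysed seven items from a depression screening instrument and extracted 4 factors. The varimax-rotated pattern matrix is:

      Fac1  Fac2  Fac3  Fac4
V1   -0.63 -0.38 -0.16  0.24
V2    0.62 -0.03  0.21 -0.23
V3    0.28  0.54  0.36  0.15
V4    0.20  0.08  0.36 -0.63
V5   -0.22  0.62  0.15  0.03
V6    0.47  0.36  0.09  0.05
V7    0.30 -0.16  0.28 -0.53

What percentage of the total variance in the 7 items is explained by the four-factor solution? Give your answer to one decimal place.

49.9%

SS loadings by factor: 1.2590, 0.9829, 0.4379, 0.8142; total = 3.4940.
Total variance with 7 standardized items is 7, so the solution explains 3.4940/7 = 0.4991 = 49.91%.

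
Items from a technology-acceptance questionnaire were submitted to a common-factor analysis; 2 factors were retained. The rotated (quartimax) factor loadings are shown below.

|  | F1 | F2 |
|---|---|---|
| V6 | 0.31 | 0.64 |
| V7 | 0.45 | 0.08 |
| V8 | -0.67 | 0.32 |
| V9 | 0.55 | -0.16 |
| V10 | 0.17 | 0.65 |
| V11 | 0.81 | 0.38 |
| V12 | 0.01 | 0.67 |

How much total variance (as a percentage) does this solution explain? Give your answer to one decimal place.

47.1%

Communalities: 0.5057, 0.2089, 0.5513, 0.3281, 0.4514, 0.8005, 0.4490; Σh² = 3.2949.
Total variance with 7 standardized items is 7, so the solution explains 3.2949/7 = 0.4707 = 47.07%.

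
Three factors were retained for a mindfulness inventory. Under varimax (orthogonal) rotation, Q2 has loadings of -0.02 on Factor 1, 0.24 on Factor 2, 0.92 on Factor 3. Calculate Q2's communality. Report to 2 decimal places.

h² = (-0.02)² + 0.24² + 0.92² = 0.0004 + 0.0576 + 0.8464 = 0.9044

0.90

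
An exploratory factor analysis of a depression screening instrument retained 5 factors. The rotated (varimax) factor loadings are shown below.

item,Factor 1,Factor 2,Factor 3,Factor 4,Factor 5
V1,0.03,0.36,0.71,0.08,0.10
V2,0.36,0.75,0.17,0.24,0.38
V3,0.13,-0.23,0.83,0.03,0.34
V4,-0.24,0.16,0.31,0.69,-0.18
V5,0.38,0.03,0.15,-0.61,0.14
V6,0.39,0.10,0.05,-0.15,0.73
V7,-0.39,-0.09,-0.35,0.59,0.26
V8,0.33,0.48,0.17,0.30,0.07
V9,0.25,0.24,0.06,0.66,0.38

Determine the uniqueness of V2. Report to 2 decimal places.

0.08

h² = 0.36² + 0.75² + 0.17² + 0.24² + 0.38² = 0.1296 + 0.5625 + 0.0289 + 0.0576 + 0.1444 = 0.9230
Uniqueness u² = 1 − h² = 1 − 0.9230 = 0.0770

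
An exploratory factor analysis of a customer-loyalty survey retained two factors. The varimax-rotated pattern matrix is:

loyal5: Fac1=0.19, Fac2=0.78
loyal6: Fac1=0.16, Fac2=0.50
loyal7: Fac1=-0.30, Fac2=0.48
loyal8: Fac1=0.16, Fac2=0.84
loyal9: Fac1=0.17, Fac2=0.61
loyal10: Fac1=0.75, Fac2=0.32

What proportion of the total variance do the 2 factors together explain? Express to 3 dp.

0.506

SS loadings by factor: 0.7687, 2.2689; total = 3.0376.
Total variance with 6 standardized items is 6, so the solution explains 3.0376/6 = 0.5063.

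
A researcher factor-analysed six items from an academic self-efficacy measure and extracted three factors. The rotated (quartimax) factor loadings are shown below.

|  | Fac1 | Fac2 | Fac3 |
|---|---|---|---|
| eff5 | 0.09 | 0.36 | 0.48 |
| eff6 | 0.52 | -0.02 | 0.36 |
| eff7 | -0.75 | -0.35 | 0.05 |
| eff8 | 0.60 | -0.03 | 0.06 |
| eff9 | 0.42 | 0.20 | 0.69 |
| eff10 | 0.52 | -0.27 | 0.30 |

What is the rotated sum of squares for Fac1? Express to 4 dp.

SS loadings for Fac1 = 0.09² + 0.52² + (-0.75)² + 0.60² + 0.42² + 0.52² = 0.0081 + 0.2704 + 0.5625 + 0.3600 + 0.1764 + 0.2704 = 1.6478

1.6478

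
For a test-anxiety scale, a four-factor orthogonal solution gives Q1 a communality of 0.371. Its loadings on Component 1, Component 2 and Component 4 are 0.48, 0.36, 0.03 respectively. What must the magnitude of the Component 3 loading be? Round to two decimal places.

0.10

Under orthogonal rotation h² = Σλ², so λ_Component 3² = h² − (0.3609) = 0.371 − 0.3609 = 0.0101.
|λ| = √0.0101 = 0.1005.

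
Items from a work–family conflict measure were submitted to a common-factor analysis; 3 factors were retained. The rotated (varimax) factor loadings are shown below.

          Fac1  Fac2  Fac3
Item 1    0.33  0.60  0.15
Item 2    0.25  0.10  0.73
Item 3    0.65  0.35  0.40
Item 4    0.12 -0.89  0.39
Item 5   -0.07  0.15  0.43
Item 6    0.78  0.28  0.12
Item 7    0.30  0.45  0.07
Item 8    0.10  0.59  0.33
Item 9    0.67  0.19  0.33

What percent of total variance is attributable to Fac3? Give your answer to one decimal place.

14.3%

SS loadings for Fac3 = 0.15² + 0.73² + 0.40² + 0.39² + 0.43² + 0.12² + 0.07² + 0.33² + 0.33² = 1.2895
With 9 standardized items, total variance = 9. Proportion = 1.2895/9 = 0.1433 → 14.33%.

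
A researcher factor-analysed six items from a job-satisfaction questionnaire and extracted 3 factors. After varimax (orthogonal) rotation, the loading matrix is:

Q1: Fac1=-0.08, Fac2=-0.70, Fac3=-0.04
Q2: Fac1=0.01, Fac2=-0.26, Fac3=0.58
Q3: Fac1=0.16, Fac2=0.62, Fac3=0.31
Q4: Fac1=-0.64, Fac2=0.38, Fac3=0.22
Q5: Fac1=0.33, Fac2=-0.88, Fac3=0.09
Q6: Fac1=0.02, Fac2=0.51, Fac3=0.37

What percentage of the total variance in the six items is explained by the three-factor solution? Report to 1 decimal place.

SS loadings by factor: 0.5510, 2.1209, 0.6275; total = 3.2994.
Total variance with 6 standardized items is 6, so the solution explains 3.2994/6 = 0.5499 = 54.99%.

55.0%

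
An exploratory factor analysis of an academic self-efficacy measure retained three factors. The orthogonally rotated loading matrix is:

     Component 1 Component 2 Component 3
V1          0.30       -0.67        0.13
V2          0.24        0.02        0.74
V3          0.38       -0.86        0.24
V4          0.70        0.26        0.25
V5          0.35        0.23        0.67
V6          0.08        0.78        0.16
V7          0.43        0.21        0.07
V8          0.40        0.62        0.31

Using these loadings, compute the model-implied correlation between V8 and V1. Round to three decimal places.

-0.255

r̂ = Σ λ_i·λ_j across factors = (0.40)(0.30) + (0.62)(-0.67) + (0.31)(0.13)
  = +0.1200 -0.4154 +0.0403 = -0.2551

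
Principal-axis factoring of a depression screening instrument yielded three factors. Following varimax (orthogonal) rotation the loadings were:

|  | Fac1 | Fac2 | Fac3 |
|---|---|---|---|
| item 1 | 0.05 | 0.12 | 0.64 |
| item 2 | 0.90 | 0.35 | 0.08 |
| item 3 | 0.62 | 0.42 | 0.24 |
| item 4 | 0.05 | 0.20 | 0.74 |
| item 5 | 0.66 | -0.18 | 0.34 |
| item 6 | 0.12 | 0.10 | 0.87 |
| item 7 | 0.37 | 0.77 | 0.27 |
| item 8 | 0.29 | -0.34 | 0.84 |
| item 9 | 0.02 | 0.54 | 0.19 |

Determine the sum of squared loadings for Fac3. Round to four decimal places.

SS loadings for Fac3 = 0.64² + 0.08² + 0.24² + 0.74² + 0.34² + 0.87² + 0.27² + 0.84² + 0.19² = 0.4096 + 0.0064 + 0.0576 + 0.5476 + 0.1156 + 0.7569 + 0.0729 + 0.7056 + 0.0361 = 2.7083

2.7083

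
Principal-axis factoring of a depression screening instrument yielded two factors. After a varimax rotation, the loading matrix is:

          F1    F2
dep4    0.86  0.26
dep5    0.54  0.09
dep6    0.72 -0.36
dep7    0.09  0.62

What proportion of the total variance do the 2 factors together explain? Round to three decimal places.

SS loadings by factor: 1.5577, 0.5897; total = 2.1474.
Total variance with 4 standardized items is 4, so the solution explains 2.1474/4 = 0.5368.

0.537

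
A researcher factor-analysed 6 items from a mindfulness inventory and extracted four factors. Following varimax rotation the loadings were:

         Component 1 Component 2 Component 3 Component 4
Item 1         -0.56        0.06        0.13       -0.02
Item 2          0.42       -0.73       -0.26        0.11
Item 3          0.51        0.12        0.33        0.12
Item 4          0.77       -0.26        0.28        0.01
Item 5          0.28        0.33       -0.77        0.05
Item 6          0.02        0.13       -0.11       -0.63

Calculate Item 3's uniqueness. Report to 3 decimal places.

0.602

h² = 0.51² + 0.12² + 0.33² + 0.12² = 0.2601 + 0.0144 + 0.1089 + 0.0144 = 0.3978
Uniqueness u² = 1 − h² = 1 − 0.3978 = 0.6022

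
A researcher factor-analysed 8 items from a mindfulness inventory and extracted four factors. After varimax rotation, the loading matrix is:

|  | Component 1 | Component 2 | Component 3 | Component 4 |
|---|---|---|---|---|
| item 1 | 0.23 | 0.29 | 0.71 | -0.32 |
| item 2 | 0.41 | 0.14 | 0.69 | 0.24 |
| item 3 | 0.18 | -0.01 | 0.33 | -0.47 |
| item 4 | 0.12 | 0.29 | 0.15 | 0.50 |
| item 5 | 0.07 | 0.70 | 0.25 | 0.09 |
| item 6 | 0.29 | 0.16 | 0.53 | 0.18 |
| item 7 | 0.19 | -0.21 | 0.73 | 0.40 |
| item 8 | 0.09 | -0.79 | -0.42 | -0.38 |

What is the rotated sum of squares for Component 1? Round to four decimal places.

0.4010

SS loadings for Component 1 = 0.23² + 0.41² + 0.18² + 0.12² + 0.07² + 0.29² + 0.19² + 0.09² = 0.0529 + 0.1681 + 0.0324 + 0.0144 + 0.0049 + 0.0841 + 0.0361 + 0.0081 = 0.4010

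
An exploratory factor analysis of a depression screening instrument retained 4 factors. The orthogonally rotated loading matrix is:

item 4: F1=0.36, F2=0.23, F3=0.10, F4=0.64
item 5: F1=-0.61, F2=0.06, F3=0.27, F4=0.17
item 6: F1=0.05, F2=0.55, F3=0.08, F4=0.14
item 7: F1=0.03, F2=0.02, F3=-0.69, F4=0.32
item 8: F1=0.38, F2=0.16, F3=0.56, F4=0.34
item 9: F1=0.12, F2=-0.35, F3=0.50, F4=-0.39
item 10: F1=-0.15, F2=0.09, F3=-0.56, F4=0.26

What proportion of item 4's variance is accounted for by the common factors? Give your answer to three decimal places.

0.602

h² = 0.36² + 0.23² + 0.10² + 0.64² = 0.1296 + 0.0529 + 0.0100 + 0.4096 = 0.6021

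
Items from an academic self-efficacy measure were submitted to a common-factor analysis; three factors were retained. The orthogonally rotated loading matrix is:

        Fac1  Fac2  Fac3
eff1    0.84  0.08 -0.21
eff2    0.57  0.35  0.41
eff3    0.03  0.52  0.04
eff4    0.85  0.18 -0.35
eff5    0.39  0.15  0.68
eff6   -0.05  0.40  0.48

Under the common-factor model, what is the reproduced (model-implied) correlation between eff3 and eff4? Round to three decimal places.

0.105

r̂ = Σ λ_i·λ_j across factors = (0.03)(0.85) + (0.52)(0.18) + (0.04)(-0.35)
  = +0.0255 +0.0936 -0.0140 = 0.1051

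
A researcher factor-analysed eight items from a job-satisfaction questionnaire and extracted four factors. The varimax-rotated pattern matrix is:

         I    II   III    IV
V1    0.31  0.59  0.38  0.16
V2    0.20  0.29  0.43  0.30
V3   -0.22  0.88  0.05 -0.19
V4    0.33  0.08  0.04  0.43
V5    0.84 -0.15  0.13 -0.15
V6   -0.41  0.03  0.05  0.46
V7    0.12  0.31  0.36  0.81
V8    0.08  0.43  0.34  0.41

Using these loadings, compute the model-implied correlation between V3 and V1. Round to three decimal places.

0.440

r̂ = Σ λ_i·λ_j across factors = (-0.22)(0.31) + (0.88)(0.59) + (0.05)(0.38) + (-0.19)(0.16)
  = -0.0682 +0.5192 +0.0190 -0.0304 = 0.4396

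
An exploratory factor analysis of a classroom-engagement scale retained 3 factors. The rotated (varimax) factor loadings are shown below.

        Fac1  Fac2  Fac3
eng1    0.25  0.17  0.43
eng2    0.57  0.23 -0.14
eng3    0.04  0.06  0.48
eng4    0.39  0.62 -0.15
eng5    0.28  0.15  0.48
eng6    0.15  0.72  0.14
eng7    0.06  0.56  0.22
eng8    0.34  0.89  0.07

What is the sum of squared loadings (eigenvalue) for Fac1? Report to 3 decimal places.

SS loadings for Fac1 = 0.25² + 0.57² + 0.04² + 0.39² + 0.28² + 0.15² + 0.06² + 0.34² = 0.0625 + 0.3249 + 0.0016 + 0.1521 + 0.0784 + 0.0225 + 0.0036 + 0.1156 = 0.7612

0.761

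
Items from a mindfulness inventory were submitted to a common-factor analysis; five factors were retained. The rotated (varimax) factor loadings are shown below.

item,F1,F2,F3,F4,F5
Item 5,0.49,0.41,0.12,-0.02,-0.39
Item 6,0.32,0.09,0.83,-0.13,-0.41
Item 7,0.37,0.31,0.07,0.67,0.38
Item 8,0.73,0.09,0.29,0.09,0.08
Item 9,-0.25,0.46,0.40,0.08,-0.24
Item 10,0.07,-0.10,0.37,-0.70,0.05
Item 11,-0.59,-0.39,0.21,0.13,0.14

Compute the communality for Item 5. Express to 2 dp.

h² = 0.49² + 0.41² + 0.12² + (-0.02)² + (-0.39)² = 0.2401 + 0.1681 + 0.0144 + 0.0004 + 0.1521 = 0.5751

0.58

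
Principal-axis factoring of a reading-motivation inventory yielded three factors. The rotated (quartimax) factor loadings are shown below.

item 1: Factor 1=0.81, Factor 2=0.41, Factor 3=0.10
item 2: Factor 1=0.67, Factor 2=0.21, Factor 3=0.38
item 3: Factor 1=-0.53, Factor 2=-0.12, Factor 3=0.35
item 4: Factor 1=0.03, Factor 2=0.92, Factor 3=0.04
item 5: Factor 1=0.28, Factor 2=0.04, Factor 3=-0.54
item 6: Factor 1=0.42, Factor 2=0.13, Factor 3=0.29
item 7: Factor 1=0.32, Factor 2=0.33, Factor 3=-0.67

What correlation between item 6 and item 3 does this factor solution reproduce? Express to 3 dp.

-0.137

r̂ = Σ λ_i·λ_j across factors = (0.42)(-0.53) + (0.13)(-0.12) + (0.29)(0.35)
  = -0.2226 -0.0156 +0.1015 = -0.1367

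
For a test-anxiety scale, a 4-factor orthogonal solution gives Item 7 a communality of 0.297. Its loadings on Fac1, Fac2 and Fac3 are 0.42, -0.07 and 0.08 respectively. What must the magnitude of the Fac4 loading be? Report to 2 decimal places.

0.33

Under orthogonal rotation h² = Σλ², so λ_Fac4² = h² − (0.1877) = 0.297 − 0.1877 = 0.1093.
|λ| = √0.1093 = 0.3306.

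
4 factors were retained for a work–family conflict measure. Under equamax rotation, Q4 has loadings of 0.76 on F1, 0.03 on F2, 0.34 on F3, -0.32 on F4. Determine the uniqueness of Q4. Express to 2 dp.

h² = 0.76² + 0.03² + 0.34² + (-0.32)² = 0.5776 + 0.0009 + 0.1156 + 0.1024 = 0.7965
Uniqueness u² = 1 − h² = 1 − 0.7965 = 0.2035

0.20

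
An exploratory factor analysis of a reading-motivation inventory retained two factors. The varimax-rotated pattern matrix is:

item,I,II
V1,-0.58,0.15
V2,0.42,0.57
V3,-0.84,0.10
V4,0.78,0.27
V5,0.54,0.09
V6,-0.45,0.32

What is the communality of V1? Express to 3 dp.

h² = (-0.58)² + 0.15² = 0.3364 + 0.0225 = 0.3589

0.359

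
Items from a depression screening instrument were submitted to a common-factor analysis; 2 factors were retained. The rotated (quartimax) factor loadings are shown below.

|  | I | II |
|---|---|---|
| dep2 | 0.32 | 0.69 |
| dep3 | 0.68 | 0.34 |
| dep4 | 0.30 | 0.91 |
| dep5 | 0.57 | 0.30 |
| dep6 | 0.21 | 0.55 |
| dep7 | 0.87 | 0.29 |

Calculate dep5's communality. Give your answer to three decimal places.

0.415

h² = 0.57² + 0.30² = 0.3249 + 0.0900 = 0.4149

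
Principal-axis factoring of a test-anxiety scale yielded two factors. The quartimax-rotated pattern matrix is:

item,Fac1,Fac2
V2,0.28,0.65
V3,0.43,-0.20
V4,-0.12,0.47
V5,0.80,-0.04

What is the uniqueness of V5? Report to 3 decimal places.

0.358

h² = 0.80² + (-0.04)² = 0.6400 + 0.0016 = 0.6416
Uniqueness u² = 1 − h² = 1 − 0.6416 = 0.3584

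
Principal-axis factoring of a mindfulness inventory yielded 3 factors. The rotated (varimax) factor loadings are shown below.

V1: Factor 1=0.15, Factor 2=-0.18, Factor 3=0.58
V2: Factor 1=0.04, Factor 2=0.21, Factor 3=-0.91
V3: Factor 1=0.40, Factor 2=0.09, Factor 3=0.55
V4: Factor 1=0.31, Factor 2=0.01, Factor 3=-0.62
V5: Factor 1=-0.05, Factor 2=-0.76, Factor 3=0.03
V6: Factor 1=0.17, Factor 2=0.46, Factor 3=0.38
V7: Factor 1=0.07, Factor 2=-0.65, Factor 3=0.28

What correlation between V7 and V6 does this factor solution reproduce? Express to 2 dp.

-0.18

r̂ = Σ λ_i·λ_j across factors = (0.07)(0.17) + (-0.65)(0.46) + (0.28)(0.38)
  = +0.0119 -0.2990 +0.1064 = -0.1807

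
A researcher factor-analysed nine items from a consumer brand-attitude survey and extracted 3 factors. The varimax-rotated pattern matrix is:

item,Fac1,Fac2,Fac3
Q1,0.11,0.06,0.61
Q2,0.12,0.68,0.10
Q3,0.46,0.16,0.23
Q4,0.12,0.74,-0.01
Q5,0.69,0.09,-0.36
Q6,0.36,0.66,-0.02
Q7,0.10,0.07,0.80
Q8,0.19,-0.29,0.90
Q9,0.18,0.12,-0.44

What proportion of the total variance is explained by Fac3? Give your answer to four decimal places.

0.2454

SS loadings for Fac3 = 0.61² + 0.10² + 0.23² + (-0.01)² + (-0.36)² + (-0.02)² + 0.80² + 0.90² + (-0.44)² = 2.2087
Proportion of variance = 2.2087 / 9 = 0.2454.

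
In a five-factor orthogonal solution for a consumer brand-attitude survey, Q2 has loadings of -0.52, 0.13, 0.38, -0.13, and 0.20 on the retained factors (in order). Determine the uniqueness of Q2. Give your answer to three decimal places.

0.511

h² = (-0.52)² + 0.13² + 0.38² + (-0.13)² + 0.20² = 0.2704 + 0.0169 + 0.1444 + 0.0169 + 0.0400 = 0.4886
Uniqueness u² = 1 − h² = 1 − 0.4886 = 0.5114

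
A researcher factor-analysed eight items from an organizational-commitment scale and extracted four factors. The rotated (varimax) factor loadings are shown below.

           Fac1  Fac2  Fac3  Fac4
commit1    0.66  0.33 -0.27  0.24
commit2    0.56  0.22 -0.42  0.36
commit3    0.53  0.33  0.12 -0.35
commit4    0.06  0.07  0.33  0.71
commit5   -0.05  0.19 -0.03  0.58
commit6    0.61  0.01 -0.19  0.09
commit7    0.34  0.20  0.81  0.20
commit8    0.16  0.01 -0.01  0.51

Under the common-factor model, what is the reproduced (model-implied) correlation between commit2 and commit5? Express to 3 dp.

0.235

r̂ = Σ λ_i·λ_j across factors = (0.56)(-0.05) + (0.22)(0.19) + (-0.42)(-0.03) + (0.36)(0.58)
  = -0.0280 +0.0418 +0.0126 +0.2088 = 0.2352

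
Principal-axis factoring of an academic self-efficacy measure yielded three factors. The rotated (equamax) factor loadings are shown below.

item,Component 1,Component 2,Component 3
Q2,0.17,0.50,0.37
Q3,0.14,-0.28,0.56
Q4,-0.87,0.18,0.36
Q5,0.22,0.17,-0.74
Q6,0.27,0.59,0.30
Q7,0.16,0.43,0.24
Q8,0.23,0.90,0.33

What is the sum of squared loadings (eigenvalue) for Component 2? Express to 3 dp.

1.733

SS loadings for Component 2 = 0.50² + (-0.28)² + 0.18² + 0.17² + 0.59² + 0.43² + 0.90² = 0.2500 + 0.0784 + 0.0324 + 0.0289 + 0.3481 + 0.1849 + 0.8100 = 1.7327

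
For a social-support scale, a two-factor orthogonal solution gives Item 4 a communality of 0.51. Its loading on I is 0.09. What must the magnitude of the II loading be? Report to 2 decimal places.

Under orthogonal rotation h² = Σλ², so λ_II² = h² − (0.0081) = 0.51 − 0.0081 = 0.5019.
|λ| = √0.5019 = 0.7084.

0.71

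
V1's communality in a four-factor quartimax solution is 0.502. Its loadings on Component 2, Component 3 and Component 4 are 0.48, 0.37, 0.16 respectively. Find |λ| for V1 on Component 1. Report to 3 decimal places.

0.330

Under orthogonal rotation h² = Σλ², so λ_Component 1² = h² − (0.3929) = 0.502 − 0.3929 = 0.1091.
|λ| = √0.1091 = 0.3303.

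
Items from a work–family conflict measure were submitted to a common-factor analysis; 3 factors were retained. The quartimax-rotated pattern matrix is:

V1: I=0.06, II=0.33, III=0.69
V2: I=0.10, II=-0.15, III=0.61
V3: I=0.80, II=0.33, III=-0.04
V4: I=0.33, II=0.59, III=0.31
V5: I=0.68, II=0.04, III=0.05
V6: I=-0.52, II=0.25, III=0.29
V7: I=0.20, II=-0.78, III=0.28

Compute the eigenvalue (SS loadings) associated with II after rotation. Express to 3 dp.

SS loadings for II = 0.33² + (-0.15)² + 0.33² + 0.59² + 0.04² + 0.25² + (-0.78)² = 0.1089 + 0.0225 + 0.1089 + 0.3481 + 0.0016 + 0.0625 + 0.6084 = 1.2609

1.261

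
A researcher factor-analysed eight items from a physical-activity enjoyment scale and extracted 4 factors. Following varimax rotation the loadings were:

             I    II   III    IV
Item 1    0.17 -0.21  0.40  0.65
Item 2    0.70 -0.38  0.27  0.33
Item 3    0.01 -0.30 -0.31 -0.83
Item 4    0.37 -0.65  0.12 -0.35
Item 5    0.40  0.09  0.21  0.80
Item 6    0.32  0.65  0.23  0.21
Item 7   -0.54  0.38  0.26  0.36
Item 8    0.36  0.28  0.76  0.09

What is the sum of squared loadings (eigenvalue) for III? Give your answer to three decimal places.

SS loadings for III = 0.40² + 0.27² + (-0.31)² + 0.12² + 0.21² + 0.23² + 0.26² + 0.76² = 0.1600 + 0.0729 + 0.0961 + 0.0144 + 0.0441 + 0.0529 + 0.0676 + 0.5776 = 1.0856

1.086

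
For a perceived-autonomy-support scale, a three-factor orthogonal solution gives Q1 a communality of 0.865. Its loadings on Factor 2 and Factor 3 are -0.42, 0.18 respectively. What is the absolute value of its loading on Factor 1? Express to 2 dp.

Under orthogonal rotation h² = Σλ², so λ_Factor 1² = h² − (0.2088) = 0.865 − 0.2088 = 0.6562.
|λ| = √0.6562 = 0.8101.

0.81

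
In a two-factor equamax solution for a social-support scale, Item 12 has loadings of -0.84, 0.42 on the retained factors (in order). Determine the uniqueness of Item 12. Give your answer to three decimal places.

0.118

h² = (-0.84)² + 0.42² = 0.7056 + 0.1764 = 0.8820
Uniqueness u² = 1 − h² = 1 − 0.8820 = 0.1180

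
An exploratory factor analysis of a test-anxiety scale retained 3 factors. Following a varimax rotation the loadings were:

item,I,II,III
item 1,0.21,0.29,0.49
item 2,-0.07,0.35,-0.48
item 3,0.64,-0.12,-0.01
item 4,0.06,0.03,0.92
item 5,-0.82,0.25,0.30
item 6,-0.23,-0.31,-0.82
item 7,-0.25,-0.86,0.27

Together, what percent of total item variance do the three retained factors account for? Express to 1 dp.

SS loadings by factor: 1.2500, 1.1201, 2.1523; total = 4.5224.
Total variance with 7 standardized items is 7, so the solution explains 4.5224/7 = 0.6461 = 64.61%.

64.6%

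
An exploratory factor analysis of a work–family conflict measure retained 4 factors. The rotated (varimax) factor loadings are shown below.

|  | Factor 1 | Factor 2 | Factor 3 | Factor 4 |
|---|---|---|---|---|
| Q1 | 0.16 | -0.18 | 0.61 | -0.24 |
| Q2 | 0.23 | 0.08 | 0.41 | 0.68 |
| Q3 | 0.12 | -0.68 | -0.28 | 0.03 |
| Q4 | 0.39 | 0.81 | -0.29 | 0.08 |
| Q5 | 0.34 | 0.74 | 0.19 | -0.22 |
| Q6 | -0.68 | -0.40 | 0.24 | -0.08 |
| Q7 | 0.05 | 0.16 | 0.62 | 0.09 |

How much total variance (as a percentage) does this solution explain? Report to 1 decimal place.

64.1%

Communalities: 0.4877, 0.6898, 0.5561, 0.8987, 0.7477, 0.6864, 0.4206; Σh² = 4.4870.
Total variance with 7 standardized items is 7, so the solution explains 4.4870/7 = 0.6410 = 64.10%.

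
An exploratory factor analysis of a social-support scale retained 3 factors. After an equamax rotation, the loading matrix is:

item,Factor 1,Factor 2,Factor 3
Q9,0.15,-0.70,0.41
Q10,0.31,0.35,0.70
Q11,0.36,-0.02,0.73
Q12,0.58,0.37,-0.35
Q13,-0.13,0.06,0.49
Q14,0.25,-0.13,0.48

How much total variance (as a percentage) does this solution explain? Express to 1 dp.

53.6%

Communalities: 0.6806, 0.7086, 0.6629, 0.5958, 0.2606, 0.3098; Σh² = 3.2183.
Total variance with 6 standardized items is 6, so the solution explains 3.2183/6 = 0.5364 = 53.64%.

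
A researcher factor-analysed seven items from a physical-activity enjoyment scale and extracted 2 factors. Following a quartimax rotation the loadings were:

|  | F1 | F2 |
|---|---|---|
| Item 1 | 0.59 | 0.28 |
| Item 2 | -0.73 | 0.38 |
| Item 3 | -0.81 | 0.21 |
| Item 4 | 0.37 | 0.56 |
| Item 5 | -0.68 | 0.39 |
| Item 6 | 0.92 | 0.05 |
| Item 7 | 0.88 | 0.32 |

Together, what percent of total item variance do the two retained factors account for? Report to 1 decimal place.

Communalities: 0.4265, 0.6773, 0.7002, 0.4505, 0.6145, 0.8489, 0.8768; Σh² = 4.5947.
Total variance with 7 standardized items is 7, so the solution explains 4.5947/7 = 0.6564 = 65.64%.

65.6%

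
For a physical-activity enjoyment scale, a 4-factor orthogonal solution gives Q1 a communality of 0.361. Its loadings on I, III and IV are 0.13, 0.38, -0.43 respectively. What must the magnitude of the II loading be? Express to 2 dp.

Under orthogonal rotation h² = Σλ², so λ_II² = h² − (0.3462) = 0.361 − 0.3462 = 0.0148.
|λ| = √0.0148 = 0.1217.

0.12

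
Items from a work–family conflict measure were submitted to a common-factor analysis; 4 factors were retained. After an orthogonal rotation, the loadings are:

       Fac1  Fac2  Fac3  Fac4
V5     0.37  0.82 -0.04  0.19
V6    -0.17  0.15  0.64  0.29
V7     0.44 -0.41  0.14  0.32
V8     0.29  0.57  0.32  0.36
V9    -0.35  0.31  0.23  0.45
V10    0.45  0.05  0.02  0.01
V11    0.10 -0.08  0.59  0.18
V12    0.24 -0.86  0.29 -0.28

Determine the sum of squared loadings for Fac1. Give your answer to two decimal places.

SS loadings for Fac1 = 0.37² + (-0.17)² + 0.44² + 0.29² + (-0.35)² + 0.45² + 0.10² + 0.24² = 0.1369 + 0.0289 + 0.1936 + 0.0841 + 0.1225 + 0.2025 + 0.0100 + 0.0576 = 0.8361

0.84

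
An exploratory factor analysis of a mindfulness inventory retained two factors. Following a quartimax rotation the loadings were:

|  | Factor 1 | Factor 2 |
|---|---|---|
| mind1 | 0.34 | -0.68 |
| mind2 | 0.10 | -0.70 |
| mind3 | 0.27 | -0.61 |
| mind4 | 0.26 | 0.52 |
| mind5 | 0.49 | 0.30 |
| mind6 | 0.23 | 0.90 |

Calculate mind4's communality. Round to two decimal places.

h² = 0.26² + 0.52² = 0.0676 + 0.2704 = 0.3380

0.34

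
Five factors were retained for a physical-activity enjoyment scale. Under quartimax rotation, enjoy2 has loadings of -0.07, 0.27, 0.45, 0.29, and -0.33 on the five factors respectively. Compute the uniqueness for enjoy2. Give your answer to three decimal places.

0.527

h² = (-0.07)² + 0.27² + 0.45² + 0.29² + (-0.33)² = 0.0049 + 0.0729 + 0.2025 + 0.0841 + 0.1089 = 0.4733
Uniqueness u² = 1 − h² = 1 − 0.4733 = 0.5267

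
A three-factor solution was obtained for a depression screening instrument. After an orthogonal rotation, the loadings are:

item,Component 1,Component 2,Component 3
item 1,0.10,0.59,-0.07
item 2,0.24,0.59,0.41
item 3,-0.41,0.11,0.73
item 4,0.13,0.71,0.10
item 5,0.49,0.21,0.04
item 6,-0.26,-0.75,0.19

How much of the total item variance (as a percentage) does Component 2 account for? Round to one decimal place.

30.3%

SS loadings for Component 2 = 0.59² + 0.59² + 0.11² + 0.71² + 0.21² + (-0.75)² = 1.8190
With 6 standardized items, total variance = 6. Proportion = 1.8190/6 = 0.3032 → 30.32%.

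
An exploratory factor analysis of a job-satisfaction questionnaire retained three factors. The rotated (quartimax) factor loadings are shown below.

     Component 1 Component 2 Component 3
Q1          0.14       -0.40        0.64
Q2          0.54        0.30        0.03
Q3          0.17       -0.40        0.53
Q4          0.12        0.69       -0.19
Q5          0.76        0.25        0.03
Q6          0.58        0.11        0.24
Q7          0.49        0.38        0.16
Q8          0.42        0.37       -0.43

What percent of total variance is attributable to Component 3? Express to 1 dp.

SS loadings for Component 3 = 0.64² + 0.03² + 0.53² + (-0.19)² + 0.03² + 0.24² + 0.16² + (-0.43)² = 0.9965
With 8 standardized items, total variance = 8. Proportion = 0.9965/8 = 0.1246 → 12.46%.

12.5%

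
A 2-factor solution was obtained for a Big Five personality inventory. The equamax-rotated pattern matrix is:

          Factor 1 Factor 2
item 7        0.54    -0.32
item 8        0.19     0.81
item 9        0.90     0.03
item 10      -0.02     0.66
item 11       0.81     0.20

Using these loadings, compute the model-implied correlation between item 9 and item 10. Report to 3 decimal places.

0.002

r̂ = Σ λ_i·λ_j across factors = (0.90)(-0.02) + (0.03)(0.66)
  = -0.0180 +0.0198 = 0.0018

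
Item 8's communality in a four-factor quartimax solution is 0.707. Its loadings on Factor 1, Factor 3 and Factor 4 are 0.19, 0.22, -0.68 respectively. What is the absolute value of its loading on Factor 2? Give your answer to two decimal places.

Under orthogonal rotation h² = Σλ², so λ_Factor 2² = h² − (0.5469) = 0.707 − 0.5469 = 0.1601.
|λ| = √0.1601 = 0.4001.

0.40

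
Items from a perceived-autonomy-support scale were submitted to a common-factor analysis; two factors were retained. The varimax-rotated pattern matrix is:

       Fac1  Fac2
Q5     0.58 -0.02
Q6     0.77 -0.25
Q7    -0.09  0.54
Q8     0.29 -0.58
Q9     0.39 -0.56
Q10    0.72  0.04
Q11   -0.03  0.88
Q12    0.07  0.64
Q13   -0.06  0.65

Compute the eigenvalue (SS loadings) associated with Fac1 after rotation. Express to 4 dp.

SS loadings for Fac1 = 0.58² + 0.77² + (-0.09)² + 0.29² + 0.39² + 0.72² + (-0.03)² + 0.07² + (-0.06)² = 0.3364 + 0.5929 + 0.0081 + 0.0841 + 0.1521 + 0.5184 + 0.0009 + 0.0049 + 0.0036 = 1.7014

1.7014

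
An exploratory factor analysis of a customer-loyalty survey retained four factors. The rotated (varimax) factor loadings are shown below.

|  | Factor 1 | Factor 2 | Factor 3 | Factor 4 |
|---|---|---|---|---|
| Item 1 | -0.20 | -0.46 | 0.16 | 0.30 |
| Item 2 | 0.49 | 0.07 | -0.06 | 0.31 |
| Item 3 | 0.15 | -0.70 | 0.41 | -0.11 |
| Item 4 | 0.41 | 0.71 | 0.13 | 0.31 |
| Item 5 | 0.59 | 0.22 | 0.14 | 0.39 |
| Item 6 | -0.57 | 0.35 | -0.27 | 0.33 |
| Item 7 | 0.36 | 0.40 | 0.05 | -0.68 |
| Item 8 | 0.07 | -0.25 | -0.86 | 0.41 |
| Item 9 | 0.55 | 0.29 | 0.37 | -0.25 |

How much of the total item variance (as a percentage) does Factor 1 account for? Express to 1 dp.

SS loadings for Factor 1 = (-0.20)² + 0.49² + 0.15² + 0.41² + 0.59² + (-0.57)² + 0.36² + 0.07² + 0.55² = 1.5807
With 9 standardized items, total variance = 9. Proportion = 1.5807/9 = 0.1756 → 17.56%.

17.6%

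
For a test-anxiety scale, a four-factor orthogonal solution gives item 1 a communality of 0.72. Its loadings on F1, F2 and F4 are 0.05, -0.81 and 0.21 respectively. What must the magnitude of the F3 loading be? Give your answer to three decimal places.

0.132

Under orthogonal rotation h² = Σλ², so λ_F3² = h² − (0.7027) = 0.72 − 0.7027 = 0.0173.
|λ| = √0.0173 = 0.1315.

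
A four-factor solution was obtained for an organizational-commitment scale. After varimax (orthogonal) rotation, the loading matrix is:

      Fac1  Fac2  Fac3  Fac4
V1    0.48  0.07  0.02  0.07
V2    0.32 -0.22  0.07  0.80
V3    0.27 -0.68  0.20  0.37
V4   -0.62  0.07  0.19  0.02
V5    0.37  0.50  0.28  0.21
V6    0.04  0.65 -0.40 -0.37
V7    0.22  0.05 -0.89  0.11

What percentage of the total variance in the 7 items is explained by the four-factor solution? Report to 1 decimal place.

SS loadings by factor: 0.9770, 1.1956, 1.1119, 0.9753; total = 4.2598.
Total variance with 7 standardized items is 7, so the solution explains 4.2598/7 = 0.6085 = 60.85%.

60.9%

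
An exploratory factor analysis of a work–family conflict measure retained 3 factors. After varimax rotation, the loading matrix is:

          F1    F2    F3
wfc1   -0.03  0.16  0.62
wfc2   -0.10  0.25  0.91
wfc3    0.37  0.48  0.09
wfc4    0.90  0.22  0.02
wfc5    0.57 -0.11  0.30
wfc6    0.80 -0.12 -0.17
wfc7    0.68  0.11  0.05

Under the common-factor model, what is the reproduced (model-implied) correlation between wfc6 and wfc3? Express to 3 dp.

r̂ = Σ λ_i·λ_j across factors = (0.80)(0.37) + (-0.12)(0.48) + (-0.17)(0.09)
  = +0.2960 -0.0576 -0.0153 = 0.2231

0.223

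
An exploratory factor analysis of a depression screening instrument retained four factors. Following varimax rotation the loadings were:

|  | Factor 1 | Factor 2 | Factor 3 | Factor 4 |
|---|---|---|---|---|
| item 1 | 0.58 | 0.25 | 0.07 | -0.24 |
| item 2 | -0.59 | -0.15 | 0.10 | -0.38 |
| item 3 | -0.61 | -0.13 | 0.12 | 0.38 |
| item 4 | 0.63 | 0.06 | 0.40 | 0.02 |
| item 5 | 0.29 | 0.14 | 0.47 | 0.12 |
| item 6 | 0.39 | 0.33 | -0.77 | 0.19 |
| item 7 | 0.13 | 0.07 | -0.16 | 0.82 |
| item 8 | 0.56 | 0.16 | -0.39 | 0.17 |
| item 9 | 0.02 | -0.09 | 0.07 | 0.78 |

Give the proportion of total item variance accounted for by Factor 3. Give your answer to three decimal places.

0.132

SS loadings for Factor 3 = 0.07² + 0.10² + 0.12² + 0.40² + 0.47² + (-0.77)² + (-0.16)² + (-0.39)² + 0.07² = 1.1857
Proportion of variance = 1.1857 / 9 = 0.1317.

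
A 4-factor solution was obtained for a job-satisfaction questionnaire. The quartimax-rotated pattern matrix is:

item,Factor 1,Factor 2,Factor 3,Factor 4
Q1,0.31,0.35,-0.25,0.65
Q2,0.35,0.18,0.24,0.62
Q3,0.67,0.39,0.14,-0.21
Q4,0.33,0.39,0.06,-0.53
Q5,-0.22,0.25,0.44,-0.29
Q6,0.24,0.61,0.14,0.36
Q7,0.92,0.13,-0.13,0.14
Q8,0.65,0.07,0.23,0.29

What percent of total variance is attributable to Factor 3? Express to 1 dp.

5.3%

SS loadings for Factor 3 = (-0.25)² + 0.24² + 0.14² + 0.06² + 0.44² + 0.14² + (-0.13)² + 0.23² = 0.4263
With 8 standardized items, total variance = 8. Proportion = 0.4263/8 = 0.0533 → 5.33%.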